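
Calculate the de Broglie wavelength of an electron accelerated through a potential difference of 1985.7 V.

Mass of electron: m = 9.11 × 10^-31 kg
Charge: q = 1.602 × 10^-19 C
2.75 × 10^-11 m

When a particle is accelerated through voltage V, it gains kinetic energy KE = qV.

The de Broglie wavelength is then λ = h/√(2mqV):

λ = h/√(2mqV)
λ = (6.626 × 10^-34 J·s) / √(2 × 9.11 × 10^-31 kg × 1.602 × 10^-19 C × 1985.7 V)
λ = 2.75 × 10^-11 m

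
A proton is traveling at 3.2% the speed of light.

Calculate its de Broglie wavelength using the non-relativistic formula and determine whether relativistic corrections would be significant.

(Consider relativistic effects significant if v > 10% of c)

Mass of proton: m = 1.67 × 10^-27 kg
No, relativistic corrections are not needed.

Using the non-relativistic de Broglie formula λ = h/(mv):

v = 3.2% × c = 9.593 × 10^6 m/s

λ = h/(mv)
λ = (6.626 × 10^-34 J·s) / (1.67 × 10^-27 kg × 9.593 × 10^6 m/s)
λ = 4.14 × 10^-14 m

Since v = 3.2% of c < 10% of c, relativistic corrections are NOT significant and this non-relativistic result is a good approximation.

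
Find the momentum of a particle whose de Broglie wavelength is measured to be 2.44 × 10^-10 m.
2.72 × 10^-24 kg·m/s

From the de Broglie relation λ = h/p, we solve for p:

p = h/λ
p = (6.626 × 10^-34 J·s) / (2.44 × 10^-10 m)
p = 2.72 × 10^-24 kg·m/s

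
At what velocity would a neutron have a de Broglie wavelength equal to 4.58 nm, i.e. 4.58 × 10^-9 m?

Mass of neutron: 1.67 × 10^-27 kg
8.66 × 10^1 m/s

From λ = h/(mv), solve for v:

v = h/(mλ)
v = (6.626 × 10^-34 J·s) / (1.67 × 10^-27 kg × 4.58 × 10^-9 m)
v = 8.66 × 10^1 m/s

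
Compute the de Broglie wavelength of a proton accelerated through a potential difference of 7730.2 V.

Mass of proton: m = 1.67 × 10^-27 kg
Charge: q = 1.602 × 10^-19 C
3.26 × 10^-13 m

When a particle is accelerated through voltage V, it gains kinetic energy KE = qV.

The de Broglie wavelength is then λ = h/√(2mqV):

λ = h/√(2mqV)
λ = (6.626 × 10^-34 J·s) / √(2 × 1.67 × 10^-27 kg × 1.602 × 10^-19 C × 7730.2 V)
λ = 3.26 × 10^-13 m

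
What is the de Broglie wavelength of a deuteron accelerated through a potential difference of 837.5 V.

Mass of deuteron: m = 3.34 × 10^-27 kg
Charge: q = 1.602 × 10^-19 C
7.00 × 10^-13 m

When a particle is accelerated through voltage V, it gains kinetic energy KE = qV.

The de Broglie wavelength is then λ = h/√(2mqV):

λ = h/√(2mqV)
λ = (6.626 × 10^-34 J·s) / √(2 × 3.34 × 10^-27 kg × 1.602 × 10^-19 C × 837.5 V)
λ = 7.00 × 10^-13 m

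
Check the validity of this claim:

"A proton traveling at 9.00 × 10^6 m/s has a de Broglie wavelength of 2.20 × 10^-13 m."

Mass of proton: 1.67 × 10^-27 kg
False

The claim is incorrect.

Using λ = h/(mv):
λ = (6.626 × 10^-34 J·s) / (1.67 × 10^-27 kg × 9.00 × 10^6 m/s)
λ = 4.41 × 10^-14 m

The actual wavelength differs from the claimed 2.20 × 10^-13 m.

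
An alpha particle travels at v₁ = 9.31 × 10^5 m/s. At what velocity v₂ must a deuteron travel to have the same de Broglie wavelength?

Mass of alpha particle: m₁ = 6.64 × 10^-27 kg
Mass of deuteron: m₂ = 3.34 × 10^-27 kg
v₂ = 1.85 × 10^6 m/s

For equal de Broglie wavelengths: λ₁ = λ₂

h/(m₁v₁) = h/(m₂v₂)
m₁v₁ = m₂v₂
v₂ = v₁ · (m₁/m₂)

v₂ = 9.31 × 10^5 m/s × (6.64 × 10^-27 kg / 3.34 × 10^-27 kg)
v₂ = 1.85 × 10^6 m/s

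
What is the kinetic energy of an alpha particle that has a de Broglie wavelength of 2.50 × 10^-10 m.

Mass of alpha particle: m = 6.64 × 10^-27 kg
5.29 × 10^-22 J (or 3.30 × 10^-3 eV)

From λ = h/√(2mKE), we solve for KE:

λ² = h²/(2mKE)
KE = h²/(2mλ²)
KE = (6.626 × 10^-34 J·s)² / (2 × 6.64 × 10^-27 kg × (2.50 × 10^-10 m)²)
KE = 5.29 × 10^-22 J
KE = 3.30 × 10^-3 eV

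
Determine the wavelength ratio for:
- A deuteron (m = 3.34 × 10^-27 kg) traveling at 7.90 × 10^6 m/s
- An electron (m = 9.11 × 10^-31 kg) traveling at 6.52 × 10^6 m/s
λ₁/λ₂ = 2.25 × 10^-4

Using λ = h/(mv):

λ₁ = h/(m₁v₁) = 2.51 × 10^-14 m
λ₂ = h/(m₂v₂) = 1.12 × 10^-10 m

Ratio λ₁/λ₂ = (m₂v₂)/(m₁v₁)
         = (9.11 × 10^-31 kg × 6.52 × 10^6 m/s) / (3.34 × 10^-27 kg × 7.90 × 10^6 m/s)
         = 2.25 × 10^-4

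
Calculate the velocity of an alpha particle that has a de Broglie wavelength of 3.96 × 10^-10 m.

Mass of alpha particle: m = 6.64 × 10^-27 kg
2.52 × 10^2 m/s

From the de Broglie relation λ = h/(mv), we solve for v:

v = h/(mλ)
v = (6.626 × 10^-34 J·s) / (6.64 × 10^-27 kg × 3.96 × 10^-10 m)
v = 2.52 × 10^2 m/s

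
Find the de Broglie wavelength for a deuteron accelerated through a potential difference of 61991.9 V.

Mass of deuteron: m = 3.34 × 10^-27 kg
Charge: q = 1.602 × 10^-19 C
8.14 × 10^-14 m

When a particle is accelerated through voltage V, it gains kinetic energy KE = qV.

The de Broglie wavelength is then λ = h/√(2mqV):

λ = h/√(2mqV)
λ = (6.626 × 10^-34 J·s) / √(2 × 3.34 × 10^-27 kg × 1.602 × 10^-19 C × 61991.9 V)
λ = 8.14 × 10^-14 m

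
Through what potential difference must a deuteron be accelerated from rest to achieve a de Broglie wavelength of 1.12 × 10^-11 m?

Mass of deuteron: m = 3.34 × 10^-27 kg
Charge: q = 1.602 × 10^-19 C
3.27 V

From λ = h/√(2mqV), we solve for V:

λ² = h²/(2mqV)
V = h²/(2mqλ²)
V = (6.626 × 10^-34 J·s)² / (2 × 3.34 × 10^-27 kg × 1.602 × 10^-19 C × (1.12 × 10^-11 m)²)
V = 3.27 V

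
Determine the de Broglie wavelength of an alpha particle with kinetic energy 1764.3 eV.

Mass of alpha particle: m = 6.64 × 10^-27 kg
3.42 × 10^-13 m

Using λ = h/√(2mKE):

First convert KE to Joules: KE = 1764.3 eV = 2.827 × 10^-16 J

λ = h/√(2mKE)
λ = (6.626 × 10^-34 J·s) / √(2 × 6.64 × 10^-27 kg × 2.827 × 10^-16 J)
λ = 3.42 × 10^-13 m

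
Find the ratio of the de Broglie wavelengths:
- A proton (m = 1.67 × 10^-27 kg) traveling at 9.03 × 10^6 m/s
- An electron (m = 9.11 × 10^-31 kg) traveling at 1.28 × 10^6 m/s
λ₁/λ₂ = 7.73 × 10^-5

Using λ = h/(mv):

λ₁ = h/(m₁v₁) = 4.39 × 10^-14 m
λ₂ = h/(m₂v₂) = 5.68 × 10^-10 m

Ratio λ₁/λ₂ = (m₂v₂)/(m₁v₁)
         = (9.11 × 10^-31 kg × 1.28 × 10^6 m/s) / (1.67 × 10^-27 kg × 9.03 × 10^6 m/s)
         = 7.73 × 10^-5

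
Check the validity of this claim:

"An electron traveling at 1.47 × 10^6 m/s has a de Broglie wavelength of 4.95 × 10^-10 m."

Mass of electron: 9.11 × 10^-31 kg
True

The claim is correct.

Using λ = h/(mv):
λ = (6.626 × 10^-34 J·s) / (9.11 × 10^-31 kg × 1.47 × 10^6 m/s)
λ = 4.95 × 10^-10 m

This matches the claimed value.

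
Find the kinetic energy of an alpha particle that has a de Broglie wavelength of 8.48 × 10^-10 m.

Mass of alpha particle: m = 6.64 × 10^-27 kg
4.60 × 10^-23 J (or 2.87 × 10^-4 eV)

From λ = h/√(2mKE), we solve for KE:

λ² = h²/(2mKE)
KE = h²/(2mλ²)
KE = (6.626 × 10^-34 J·s)² / (2 × 6.64 × 10^-27 kg × (8.48 × 10^-10 m)²)
KE = 4.60 × 10^-23 J
KE = 2.87 × 10^-4 eV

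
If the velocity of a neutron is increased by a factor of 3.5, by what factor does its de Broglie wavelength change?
The wavelength decreases by a factor of 3.5.

From λ = h/(mv), the wavelength is inversely proportional to velocity:

λ ∝ 1/v

If v → 3.5v, then λ → λ/3.5

When velocity is increased by a factor of 3.5, the wavelength decreases by a factor of 3.5.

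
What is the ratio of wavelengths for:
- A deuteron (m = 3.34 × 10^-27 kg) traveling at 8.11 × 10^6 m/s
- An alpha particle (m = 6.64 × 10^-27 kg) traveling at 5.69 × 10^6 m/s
λ₁/λ₂ = 1.39

Using λ = h/(mv):

λ₁ = h/(m₁v₁) = 2.45 × 10^-14 m
λ₂ = h/(m₂v₂) = 1.75 × 10^-14 m

Ratio λ₁/λ₂ = (m₂v₂)/(m₁v₁)
         = (6.64 × 10^-27 kg × 5.69 × 10^6 m/s) / (3.34 × 10^-27 kg × 8.11 × 10^6 m/s)
         = 1.39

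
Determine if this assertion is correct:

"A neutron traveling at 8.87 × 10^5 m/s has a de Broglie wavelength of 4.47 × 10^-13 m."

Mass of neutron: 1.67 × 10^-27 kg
True

The claim is correct.

Using λ = h/(mv):
λ = (6.626 × 10^-34 J·s) / (1.67 × 10^-27 kg × 8.87 × 10^5 m/s)
λ = 4.47 × 10^-13 m

This matches the claimed value.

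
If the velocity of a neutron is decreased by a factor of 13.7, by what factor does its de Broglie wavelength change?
The wavelength increases by a factor of 13.7.

From λ = h/(mv), the wavelength is inversely proportional to velocity:

λ ∝ 1/v

If v → v/13.7, then λ → 13.7λ

When velocity is decreased by a factor of 13.7, the wavelength increases by a factor of 13.7.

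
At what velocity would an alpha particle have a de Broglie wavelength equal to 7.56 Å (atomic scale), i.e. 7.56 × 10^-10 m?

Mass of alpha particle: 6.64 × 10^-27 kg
1.32 × 10^2 m/s

From λ = h/(mv), solve for v:

v = h/(mλ)
v = (6.626 × 10^-34 J·s) / (6.64 × 10^-27 kg × 7.56 × 10^-10 m)
v = 1.32 × 10^2 m/s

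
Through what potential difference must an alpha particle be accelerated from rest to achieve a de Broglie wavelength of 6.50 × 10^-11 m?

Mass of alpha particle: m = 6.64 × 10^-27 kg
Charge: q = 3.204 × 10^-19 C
2.44 × 10^-2 V

From λ = h/√(2mqV), we solve for V:

λ² = h²/(2mqV)
V = h²/(2mqλ²)
V = (6.626 × 10^-34 J·s)² / (2 × 6.64 × 10^-27 kg × 3.204 × 10^-19 C × (6.50 × 10^-11 m)²)
V = 2.44 × 10^-2 V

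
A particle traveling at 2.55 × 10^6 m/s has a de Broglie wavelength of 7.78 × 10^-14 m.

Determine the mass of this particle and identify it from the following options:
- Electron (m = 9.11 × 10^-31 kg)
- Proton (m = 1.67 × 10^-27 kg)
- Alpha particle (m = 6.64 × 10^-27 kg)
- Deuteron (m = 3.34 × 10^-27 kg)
The particle is a deuteron.

From λ = h/(mv), solve for mass:

m = h/(λv)
m = (6.626 × 10^-34 J·s) / (7.78 × 10^-14 m × 2.55 × 10^6 m/s)
m = 3.34 × 10^-27 kg

Comparing with the listed masses, this is closest to a deuteron.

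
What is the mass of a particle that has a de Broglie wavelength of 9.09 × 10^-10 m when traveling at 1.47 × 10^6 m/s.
4.96 × 10^-31 kg

From the de Broglie relation λ = h/(mv), we solve for m:

m = h/(λv)
m = (6.626 × 10^-34 J·s) / (9.09 × 10^-10 m × 1.47 × 10^6 m/s)
m = 4.96 × 10^-31 kg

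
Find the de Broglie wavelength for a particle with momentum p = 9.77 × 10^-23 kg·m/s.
6.78 × 10^-12 m

Using the de Broglie relation λ = h/p:

λ = h/p
λ = (6.626 × 10^-34 J·s) / (9.77 × 10^-23 kg·m/s)
λ = 6.78 × 10^-12 m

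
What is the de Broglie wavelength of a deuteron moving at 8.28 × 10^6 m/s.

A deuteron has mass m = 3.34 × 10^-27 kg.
2.40 × 10^-14 m

Using the de Broglie relation λ = h/(mv):

λ = h/(mv)
λ = (6.626 × 10^-34 J·s) / (3.34 × 10^-27 kg × 8.28 × 10^6 m/s)
λ = 2.40 × 10^-14 m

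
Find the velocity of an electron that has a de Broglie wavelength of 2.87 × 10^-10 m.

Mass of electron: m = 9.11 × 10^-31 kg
2.53 × 10^6 m/s

From the de Broglie relation λ = h/(mv), we solve for v:

v = h/(mλ)
v = (6.626 × 10^-34 J·s) / (9.11 × 10^-31 kg × 2.87 × 10^-10 m)
v = 2.53 × 10^6 m/s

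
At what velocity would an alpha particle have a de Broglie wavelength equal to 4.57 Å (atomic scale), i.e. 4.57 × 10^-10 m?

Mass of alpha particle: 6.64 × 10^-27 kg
2.18 × 10^2 m/s

From λ = h/(mv), solve for v:

v = h/(mλ)
v = (6.626 × 10^-34 J·s) / (6.64 × 10^-27 kg × 4.57 × 10^-10 m)
v = 2.18 × 10^2 m/s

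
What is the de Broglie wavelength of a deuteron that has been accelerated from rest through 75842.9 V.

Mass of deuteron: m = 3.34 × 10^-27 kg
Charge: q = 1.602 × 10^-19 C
7.35 × 10^-14 m

When a particle is accelerated through voltage V, it gains kinetic energy KE = qV.

The de Broglie wavelength is then λ = h/√(2mqV):

λ = h/√(2mqV)
λ = (6.626 × 10^-34 J·s) / √(2 × 3.34 × 10^-27 kg × 1.602 × 10^-19 C × 75842.9 V)
λ = 7.35 × 10^-14 m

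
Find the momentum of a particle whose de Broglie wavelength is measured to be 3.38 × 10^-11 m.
1.96 × 10^-23 kg·m/s

From the de Broglie relation λ = h/p, we solve for p:

p = h/λ
p = (6.626 × 10^-34 J·s) / (3.38 × 10^-11 m)
p = 1.96 × 10^-23 kg·m/s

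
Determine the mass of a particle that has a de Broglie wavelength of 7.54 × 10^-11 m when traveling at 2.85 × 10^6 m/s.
3.08 × 10^-30 kg

From the de Broglie relation λ = h/(mv), we solve for m:

m = h/(λv)
m = (6.626 × 10^-34 J·s) / (7.54 × 10^-11 m × 2.85 × 10^6 m/s)
m = 3.08 × 10^-30 kg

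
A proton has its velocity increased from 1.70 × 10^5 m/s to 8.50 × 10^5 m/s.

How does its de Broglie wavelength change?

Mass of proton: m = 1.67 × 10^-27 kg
The wavelength decreases by a factor of 5.

Using λ = h/(mv):

Initial wavelength: λ₁ = h/(mv₁) = 2.33 × 10^-12 m
Final wavelength: λ₂ = h/(mv₂) = 4.67 × 10^-13 m

Since λ ∝ 1/v, when velocity increases by a factor of 5, the wavelength decreases by a factor of 5.

λ₂/λ₁ = v₁/v₂ = 1/5

The wavelength decreases by a factor of 5.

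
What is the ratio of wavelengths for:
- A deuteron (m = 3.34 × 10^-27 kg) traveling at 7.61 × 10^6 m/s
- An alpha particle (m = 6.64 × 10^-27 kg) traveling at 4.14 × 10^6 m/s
λ₁/λ₂ = 1.08

Using λ = h/(mv):

λ₁ = h/(m₁v₁) = 2.61 × 10^-14 m
λ₂ = h/(m₂v₂) = 2.41 × 10^-14 m

Ratio λ₁/λ₂ = (m₂v₂)/(m₁v₁)
         = (6.64 × 10^-27 kg × 4.14 × 10^6 m/s) / (3.34 × 10^-27 kg × 7.61 × 10^6 m/s)
         = 1.08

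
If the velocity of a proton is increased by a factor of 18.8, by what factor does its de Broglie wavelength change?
The wavelength decreases by a factor of 18.8.

From λ = h/(mv), the wavelength is inversely proportional to velocity:

λ ∝ 1/v

If v → 18.8v, then λ → λ/18.8

When velocity is increased by a factor of 18.8, the wavelength decreases by a factor of 18.8.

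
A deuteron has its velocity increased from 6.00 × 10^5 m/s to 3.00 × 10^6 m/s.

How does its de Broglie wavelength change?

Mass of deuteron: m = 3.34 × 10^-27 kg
The wavelength decreases by a factor of 5.

Using λ = h/(mv):

Initial wavelength: λ₁ = h/(mv₁) = 3.31 × 10^-13 m
Final wavelength: λ₂ = h/(mv₂) = 6.61 × 10^-14 m

Since λ ∝ 1/v, when velocity increases by a factor of 5, the wavelength decreases by a factor of 5.

λ₂/λ₁ = v₁/v₂ = 1/5

The wavelength decreases by a factor of 5.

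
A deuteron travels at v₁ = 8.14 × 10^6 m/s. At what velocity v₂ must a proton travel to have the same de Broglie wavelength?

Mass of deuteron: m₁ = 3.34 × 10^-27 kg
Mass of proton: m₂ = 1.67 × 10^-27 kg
v₂ = 1.63 × 10^7 m/s

For equal de Broglie wavelengths: λ₁ = λ₂

h/(m₁v₁) = h/(m₂v₂)
m₁v₁ = m₂v₂
v₂ = v₁ · (m₁/m₂)

v₂ = 8.14 × 10^6 m/s × (3.34 × 10^-27 kg / 1.67 × 10^-27 kg)
v₂ = 1.63 × 10^7 m/s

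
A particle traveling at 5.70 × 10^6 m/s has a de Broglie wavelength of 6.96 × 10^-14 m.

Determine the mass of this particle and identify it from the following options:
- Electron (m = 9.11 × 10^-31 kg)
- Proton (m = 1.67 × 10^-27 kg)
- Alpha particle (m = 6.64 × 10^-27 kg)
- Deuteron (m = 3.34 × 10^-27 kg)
The particle is a proton.

From λ = h/(mv), solve for mass:

m = h/(λv)
m = (6.626 × 10^-34 J·s) / (6.96 × 10^-14 m × 5.70 × 10^6 m/s)
m = 1.67 × 10^-27 kg

Comparing with the listed masses, this is closest to a proton.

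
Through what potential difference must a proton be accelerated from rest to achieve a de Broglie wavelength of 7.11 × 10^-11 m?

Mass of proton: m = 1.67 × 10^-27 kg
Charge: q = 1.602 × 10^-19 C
1.62 × 10^-1 V

From λ = h/√(2mqV), we solve for V:

λ² = h²/(2mqV)
V = h²/(2mqλ²)
V = (6.626 × 10^-34 J·s)² / (2 × 1.67 × 10^-27 kg × 1.602 × 10^-19 C × (7.11 × 10^-11 m)²)
V = 1.62 × 10^-1 V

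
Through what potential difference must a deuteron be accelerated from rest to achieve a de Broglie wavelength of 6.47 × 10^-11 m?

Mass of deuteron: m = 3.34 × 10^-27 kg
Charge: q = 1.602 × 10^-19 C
9.80 × 10^-2 V

From λ = h/√(2mqV), we solve for V:

λ² = h²/(2mqV)
V = h²/(2mqλ²)
V = (6.626 × 10^-34 J·s)² / (2 × 3.34 × 10^-27 kg × 1.602 × 10^-19 C × (6.47 × 10^-11 m)²)
V = 9.80 × 10^-2 V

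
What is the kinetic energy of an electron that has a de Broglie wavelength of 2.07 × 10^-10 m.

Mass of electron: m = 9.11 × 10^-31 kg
5.62 × 10^-18 J (or 35.1 eV)

From λ = h/√(2mKE), we solve for KE:

λ² = h²/(2mKE)
KE = h²/(2mλ²)
KE = (6.626 × 10^-34 J·s)² / (2 × 9.11 × 10^-31 kg × (2.07 × 10^-10 m)²)
KE = 5.62 × 10^-18 J
KE = 35.1 eV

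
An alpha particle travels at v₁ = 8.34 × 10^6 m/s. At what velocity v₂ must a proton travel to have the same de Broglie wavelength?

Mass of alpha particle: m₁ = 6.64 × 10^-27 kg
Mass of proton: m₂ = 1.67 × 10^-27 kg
v₂ = 3.32 × 10^7 m/s

For equal de Broglie wavelengths: λ₁ = λ₂

h/(m₁v₁) = h/(m₂v₂)
m₁v₁ = m₂v₂
v₂ = v₁ · (m₁/m₂)

v₂ = 8.34 × 10^6 m/s × (6.64 × 10^-27 kg / 1.67 × 10^-27 kg)
v₂ = 3.32 × 10^7 m/s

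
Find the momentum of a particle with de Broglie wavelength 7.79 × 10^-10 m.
8.51 × 10^-25 kg·m/s

From the de Broglie relation λ = h/p, we solve for p:

p = h/λ
p = (6.626 × 10^-34 J·s) / (7.79 × 10^-10 m)
p = 8.51 × 10^-25 kg·m/s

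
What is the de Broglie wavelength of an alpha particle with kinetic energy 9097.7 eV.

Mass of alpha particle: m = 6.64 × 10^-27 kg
1.51 × 10^-13 m

Using λ = h/√(2mKE):

First convert KE to Joules: KE = 9097.7 eV = 1.458 × 10^-15 J

λ = h/√(2mKE)
λ = (6.626 × 10^-34 J·s) / √(2 × 6.64 × 10^-27 kg × 1.458 × 10^-15 J)
λ = 1.51 × 10^-13 m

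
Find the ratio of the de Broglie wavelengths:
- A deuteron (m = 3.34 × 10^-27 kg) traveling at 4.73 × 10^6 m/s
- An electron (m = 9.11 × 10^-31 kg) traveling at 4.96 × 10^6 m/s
λ₁/λ₂ = 2.86 × 10^-4

Using λ = h/(mv):

λ₁ = h/(m₁v₁) = 4.19 × 10^-14 m
λ₂ = h/(m₂v₂) = 1.47 × 10^-10 m

Ratio λ₁/λ₂ = (m₂v₂)/(m₁v₁)
         = (9.11 × 10^-31 kg × 4.96 × 10^6 m/s) / (3.34 × 10^-27 kg × 4.73 × 10^6 m/s)
         = 2.86 × 10^-4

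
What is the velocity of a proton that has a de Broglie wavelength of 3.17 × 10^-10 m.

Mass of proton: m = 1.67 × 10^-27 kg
1.25 × 10^3 m/s

From the de Broglie relation λ = h/(mv), we solve for v:

v = h/(mλ)
v = (6.626 × 10^-34 J·s) / (1.67 × 10^-27 kg × 3.17 × 10^-10 m)
v = 1.25 × 10^3 m/s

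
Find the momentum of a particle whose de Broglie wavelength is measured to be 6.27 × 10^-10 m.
1.06 × 10^-24 kg·m/s

From the de Broglie relation λ = h/p, we solve for p:

p = h/λ
p = (6.626 × 10^-34 J·s) / (6.27 × 10^-10 m)
p = 1.06 × 10^-24 kg·m/s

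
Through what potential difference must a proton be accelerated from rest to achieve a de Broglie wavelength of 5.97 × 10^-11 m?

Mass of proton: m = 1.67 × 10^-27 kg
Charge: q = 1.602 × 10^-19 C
2.30 × 10^-1 V

From λ = h/√(2mqV), we solve for V:

λ² = h²/(2mqV)
V = h²/(2mqλ²)
V = (6.626 × 10^-34 J·s)² / (2 × 1.67 × 10^-27 kg × 1.602 × 10^-19 C × (5.97 × 10^-11 m)²)
V = 2.30 × 10^-1 V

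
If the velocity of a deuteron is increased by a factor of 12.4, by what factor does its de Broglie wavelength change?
The wavelength decreases by a factor of 12.4.

From λ = h/(mv), the wavelength is inversely proportional to velocity:

λ ∝ 1/v

If v → 12.4v, then λ → λ/12.4

When velocity is increased by a factor of 12.4, the wavelength decreases by a factor of 12.4.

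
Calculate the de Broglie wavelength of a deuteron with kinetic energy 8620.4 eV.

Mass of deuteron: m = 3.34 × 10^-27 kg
2.18 × 10^-13 m

Using λ = h/√(2mKE):

First convert KE to Joules: KE = 8620.4 eV = 1.381 × 10^-15 J

λ = h/√(2mKE)
λ = (6.626 × 10^-34 J·s) / √(2 × 3.34 × 10^-27 kg × 1.381 × 10^-15 J)
λ = 2.18 × 10^-13 m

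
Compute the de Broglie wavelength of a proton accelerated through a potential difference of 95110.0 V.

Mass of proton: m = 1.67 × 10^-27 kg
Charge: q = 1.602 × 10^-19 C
9.29 × 10^-14 m

When a particle is accelerated through voltage V, it gains kinetic energy KE = qV.

The de Broglie wavelength is then λ = h/√(2mqV):

λ = h/√(2mqV)
λ = (6.626 × 10^-34 J·s) / √(2 × 1.67 × 10^-27 kg × 1.602 × 10^-19 C × 95110.0 V)
λ = 9.29 × 10^-14 m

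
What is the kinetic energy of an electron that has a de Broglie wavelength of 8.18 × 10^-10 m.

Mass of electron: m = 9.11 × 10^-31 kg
3.60 × 10^-19 J (or 2.25 eV)

From λ = h/√(2mKE), we solve for KE:

λ² = h²/(2mKE)
KE = h²/(2mλ²)
KE = (6.626 × 10^-34 J·s)² / (2 × 9.11 × 10^-31 kg × (8.18 × 10^-10 m)²)
KE = 3.60 × 10^-19 J
KE = 2.25 eV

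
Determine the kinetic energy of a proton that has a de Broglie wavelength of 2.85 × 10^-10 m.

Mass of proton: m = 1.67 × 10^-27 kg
1.62 × 10^-21 J (or 0.0101 eV)

From λ = h/√(2mKE), we solve for KE:

λ² = h²/(2mKE)
KE = h²/(2mλ²)
KE = (6.626 × 10^-34 J·s)² / (2 × 1.67 × 10^-27 kg × (2.85 × 10^-10 m)²)
KE = 1.62 × 10^-21 J
KE = 0.0101 eV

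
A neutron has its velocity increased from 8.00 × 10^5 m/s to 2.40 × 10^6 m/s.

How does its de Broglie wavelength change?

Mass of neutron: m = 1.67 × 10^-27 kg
The wavelength decreases by a factor of 3.

Using λ = h/(mv):

Initial wavelength: λ₁ = h/(mv₁) = 4.96 × 10^-13 m
Final wavelength: λ₂ = h/(mv₂) = 1.65 × 10^-13 m

Since λ ∝ 1/v, when velocity increases by a factor of 3, the wavelength decreases by a factor of 3.

λ₂/λ₁ = v₁/v₂ = 1/3

The wavelength decreases by a factor of 3.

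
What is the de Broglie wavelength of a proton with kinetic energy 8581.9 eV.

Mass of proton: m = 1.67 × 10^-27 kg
3.09 × 10^-13 m

Using λ = h/√(2mKE):

First convert KE to Joules: KE = 8581.9 eV = 1.375 × 10^-15 J

λ = h/√(2mKE)
λ = (6.626 × 10^-34 J·s) / √(2 × 1.67 × 10^-27 kg × 1.375 × 10^-15 J)
λ = 3.09 × 10^-13 m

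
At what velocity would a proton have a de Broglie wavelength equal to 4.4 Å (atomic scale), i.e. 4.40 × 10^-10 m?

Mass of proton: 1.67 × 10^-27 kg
9.02 × 10^2 m/s

From λ = h/(mv), solve for v:

v = h/(mλ)
v = (6.626 × 10^-34 J·s) / (1.67 × 10^-27 kg × 4.40 × 10^-10 m)
v = 9.02 × 10^2 m/s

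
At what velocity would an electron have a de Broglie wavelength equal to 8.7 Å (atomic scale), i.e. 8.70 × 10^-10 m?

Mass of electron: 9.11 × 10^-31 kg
8.36 × 10^5 m/s

From λ = h/(mv), solve for v:

v = h/(mλ)
v = (6.626 × 10^-34 J·s) / (9.11 × 10^-31 kg × 8.70 × 10^-10 m)
v = 8.36 × 10^5 m/s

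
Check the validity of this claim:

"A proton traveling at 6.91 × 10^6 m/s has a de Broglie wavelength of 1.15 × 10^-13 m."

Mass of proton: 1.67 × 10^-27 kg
False

The claim is incorrect.

Using λ = h/(mv):
λ = (6.626 × 10^-34 J·s) / (1.67 × 10^-27 kg × 6.91 × 10^6 m/s)
λ = 5.74 × 10^-14 m

The actual wavelength differs from the claimed 1.15 × 10^-13 m.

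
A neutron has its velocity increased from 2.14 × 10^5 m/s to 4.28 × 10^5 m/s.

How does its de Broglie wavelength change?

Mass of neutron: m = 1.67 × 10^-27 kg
The wavelength decreases by a factor of 2.

Using λ = h/(mv):

Initial wavelength: λ₁ = h/(mv₁) = 1.85 × 10^-12 m
Final wavelength: λ₂ = h/(mv₂) = 9.27 × 10^-13 m

Since λ ∝ 1/v, when velocity increases by a factor of 2, the wavelength decreases by a factor of 2.

λ₂/λ₁ = v₁/v₂ = 1/2

The wavelength decreases by a factor of 2.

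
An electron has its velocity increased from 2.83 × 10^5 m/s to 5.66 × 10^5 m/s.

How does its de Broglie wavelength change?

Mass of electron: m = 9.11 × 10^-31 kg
The wavelength decreases by a factor of 2.

Using λ = h/(mv):

Initial wavelength: λ₁ = h/(mv₁) = 2.57 × 10^-9 m
Final wavelength: λ₂ = h/(mv₂) = 1.29 × 10^-9 m

Since λ ∝ 1/v, when velocity increases by a factor of 2, the wavelength decreases by a factor of 2.

λ₂/λ₁ = v₁/v₂ = 1/2

The wavelength decreases by a factor of 2.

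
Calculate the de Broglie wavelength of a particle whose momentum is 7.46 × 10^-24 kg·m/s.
8.88 × 10^-11 m

Using the de Broglie relation λ = h/p:

λ = h/p
λ = (6.626 × 10^-34 J·s) / (7.46 × 10^-24 kg·m/s)
λ = 8.88 × 10^-11 m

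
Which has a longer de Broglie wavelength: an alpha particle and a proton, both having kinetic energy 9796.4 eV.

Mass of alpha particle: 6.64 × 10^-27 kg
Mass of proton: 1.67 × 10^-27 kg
The proton has the longer wavelength.

Using λ = h/√(2mKE):

For alpha particle: λ₁ = h/√(2m₁KE) = 1.45 × 10^-13 m
For proton: λ₂ = h/√(2m₂KE) = 2.89 × 10^-13 m

Since λ ∝ 1/√m at constant kinetic energy, the lighter particle has the longer wavelength.

The proton has the longer de Broglie wavelength.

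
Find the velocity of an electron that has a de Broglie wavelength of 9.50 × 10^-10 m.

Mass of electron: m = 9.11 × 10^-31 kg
7.66 × 10^5 m/s

From the de Broglie relation λ = h/(mv), we solve for v:

v = h/(mλ)
v = (6.626 × 10^-34 J·s) / (9.11 × 10^-31 kg × 9.50 × 10^-10 m)
v = 7.66 × 10^5 m/s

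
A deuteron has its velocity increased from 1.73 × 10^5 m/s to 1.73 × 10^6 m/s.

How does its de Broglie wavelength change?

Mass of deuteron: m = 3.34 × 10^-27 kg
The wavelength decreases by a factor of 10.

Using λ = h/(mv):

Initial wavelength: λ₁ = h/(mv₁) = 1.15 × 10^-12 m
Final wavelength: λ₂ = h/(mv₂) = 1.15 × 10^-13 m

Since λ ∝ 1/v, when velocity increases by a factor of 10, the wavelength decreases by a factor of 10.

λ₂/λ₁ = v₁/v₂ = 1/10

The wavelength decreases by a factor of 10.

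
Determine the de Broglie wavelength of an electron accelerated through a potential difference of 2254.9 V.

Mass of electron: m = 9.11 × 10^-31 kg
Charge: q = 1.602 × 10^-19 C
2.58 × 10^-11 m

When a particle is accelerated through voltage V, it gains kinetic energy KE = qV.

The de Broglie wavelength is then λ = h/√(2mqV):

λ = h/√(2mqV)
λ = (6.626 × 10^-34 J·s) / √(2 × 9.11 × 10^-31 kg × 1.602 × 10^-19 C × 2254.9 V)
λ = 2.58 × 10^-11 m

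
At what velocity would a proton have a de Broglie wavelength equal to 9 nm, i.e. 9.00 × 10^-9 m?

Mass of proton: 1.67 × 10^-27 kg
4.41 × 10^1 m/s

From λ = h/(mv), solve for v:

v = h/(mλ)
v = (6.626 × 10^-34 J·s) / (1.67 × 10^-27 kg × 9.00 × 10^-9 m)
v = 4.41 × 10^1 m/s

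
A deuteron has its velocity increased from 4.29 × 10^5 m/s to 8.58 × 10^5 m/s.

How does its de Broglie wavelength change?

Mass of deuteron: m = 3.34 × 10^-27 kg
The wavelength decreases by a factor of 2.

Using λ = h/(mv):

Initial wavelength: λ₁ = h/(mv₁) = 4.62 × 10^-13 m
Final wavelength: λ₂ = h/(mv₂) = 2.31 × 10^-13 m

Since λ ∝ 1/v, when velocity increases by a factor of 2, the wavelength decreases by a factor of 2.

λ₂/λ₁ = v₁/v₂ = 1/2

The wavelength decreases by a factor of 2.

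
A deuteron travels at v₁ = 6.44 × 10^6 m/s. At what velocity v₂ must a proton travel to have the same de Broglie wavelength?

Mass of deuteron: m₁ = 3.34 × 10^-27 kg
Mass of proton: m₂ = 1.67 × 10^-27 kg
v₂ = 1.29 × 10^7 m/s

For equal de Broglie wavelengths: λ₁ = λ₂

h/(m₁v₁) = h/(m₂v₂)
m₁v₁ = m₂v₂
v₂ = v₁ · (m₁/m₂)

v₂ = 6.44 × 10^6 m/s × (3.34 × 10^-27 kg / 1.67 × 10^-27 kg)
v₂ = 1.29 × 10^7 m/s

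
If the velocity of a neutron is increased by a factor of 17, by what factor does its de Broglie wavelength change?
The wavelength decreases by a factor of 17.

From λ = h/(mv), the wavelength is inversely proportional to velocity:

λ ∝ 1/v

If v → 17v, then λ → λ/17

When velocity is increased by a factor of 17, the wavelength decreases by a factor of 17.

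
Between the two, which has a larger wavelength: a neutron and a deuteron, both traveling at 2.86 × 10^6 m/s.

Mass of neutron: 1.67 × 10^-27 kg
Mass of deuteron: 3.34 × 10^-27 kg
The neutron has the longer wavelength.

Using λ = h/(mv), since both particles have the same velocity, the wavelength depends only on mass.

For neutron: λ₁ = h/(m₁v) = 1.39 × 10^-13 m
For deuteron: λ₂ = h/(m₂v) = 6.94 × 10^-14 m

Since λ ∝ 1/m at constant velocity, the lighter particle has the longer wavelength.

The neutron has the longer de Broglie wavelength.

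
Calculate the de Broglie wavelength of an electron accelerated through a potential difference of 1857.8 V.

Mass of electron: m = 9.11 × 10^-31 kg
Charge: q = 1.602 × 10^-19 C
2.85 × 10^-11 m

When a particle is accelerated through voltage V, it gains kinetic energy KE = qV.

The de Broglie wavelength is then λ = h/√(2mqV):

λ = h/√(2mqV)
λ = (6.626 × 10^-34 J·s) / √(2 × 9.11 × 10^-31 kg × 1.602 × 10^-19 C × 1857.8 V)
λ = 2.85 × 10^-11 m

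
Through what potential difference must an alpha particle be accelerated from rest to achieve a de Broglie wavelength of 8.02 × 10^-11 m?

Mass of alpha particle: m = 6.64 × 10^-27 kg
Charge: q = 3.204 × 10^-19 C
1.60 × 10^-2 V

From λ = h/√(2mqV), we solve for V:

λ² = h²/(2mqV)
V = h²/(2mqλ²)
V = (6.626 × 10^-34 J·s)² / (2 × 6.64 × 10^-27 kg × 3.204 × 10^-19 C × (8.02 × 10^-11 m)²)
V = 1.60 × 10^-2 V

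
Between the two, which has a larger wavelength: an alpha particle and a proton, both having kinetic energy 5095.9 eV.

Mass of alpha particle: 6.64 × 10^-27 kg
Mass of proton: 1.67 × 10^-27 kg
The proton has the longer wavelength.

Using λ = h/√(2mKE):

For alpha particle: λ₁ = h/√(2m₁KE) = 2.01 × 10^-13 m
For proton: λ₂ = h/√(2m₂KE) = 4.01 × 10^-13 m

Since λ ∝ 1/√m at constant kinetic energy, the lighter particle has the longer wavelength.

The proton has the longer de Broglie wavelength.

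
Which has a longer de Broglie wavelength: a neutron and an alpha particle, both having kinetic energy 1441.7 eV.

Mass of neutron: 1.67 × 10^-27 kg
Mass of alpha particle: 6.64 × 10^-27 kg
The neutron has the longer wavelength.

Using λ = h/√(2mKE):

For neutron: λ₁ = h/√(2m₁KE) = 7.54 × 10^-13 m
For alpha particle: λ₂ = h/√(2m₂KE) = 3.78 × 10^-13 m

Since λ ∝ 1/√m at constant kinetic energy, the lighter particle has the longer wavelength.

The neutron has the longer de Broglie wavelength.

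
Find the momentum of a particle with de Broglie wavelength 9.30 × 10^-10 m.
7.12 × 10^-25 kg·m/s

From the de Broglie relation λ = h/p, we solve for p:

p = h/λ
p = (6.626 × 10^-34 J·s) / (9.30 × 10^-10 m)
p = 7.12 × 10^-25 kg·m/s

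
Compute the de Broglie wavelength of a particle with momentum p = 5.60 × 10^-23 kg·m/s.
1.18 × 10^-11 m

Using the de Broglie relation λ = h/p:

λ = h/p
λ = (6.626 × 10^-34 J·s) / (5.60 × 10^-23 kg·m/s)
λ = 1.18 × 10^-11 m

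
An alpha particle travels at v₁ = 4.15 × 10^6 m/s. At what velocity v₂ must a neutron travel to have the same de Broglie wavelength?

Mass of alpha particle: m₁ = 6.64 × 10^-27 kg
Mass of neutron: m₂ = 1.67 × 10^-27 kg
v₂ = 1.65 × 10^7 m/s

For equal de Broglie wavelengths: λ₁ = λ₂

h/(m₁v₁) = h/(m₂v₂)
m₁v₁ = m₂v₂
v₂ = v₁ · (m₁/m₂)

v₂ = 4.15 × 10^6 m/s × (6.64 × 10^-27 kg / 1.67 × 10^-27 kg)
v₂ = 1.65 × 10^7 m/s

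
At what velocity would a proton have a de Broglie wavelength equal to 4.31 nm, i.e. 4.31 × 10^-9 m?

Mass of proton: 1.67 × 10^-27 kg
9.21 × 10^1 m/s

From λ = h/(mv), solve for v:

v = h/(mλ)
v = (6.626 × 10^-34 J·s) / (1.67 × 10^-27 kg × 4.31 × 10^-9 m)
v = 9.21 × 10^1 m/s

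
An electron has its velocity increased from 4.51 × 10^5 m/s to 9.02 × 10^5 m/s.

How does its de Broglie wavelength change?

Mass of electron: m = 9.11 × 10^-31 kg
The wavelength decreases by a factor of 2.

Using λ = h/(mv):

Initial wavelength: λ₁ = h/(mv₁) = 1.61 × 10^-9 m
Final wavelength: λ₂ = h/(mv₂) = 8.06 × 10^-10 m

Since λ ∝ 1/v, when velocity increases by a factor of 2, the wavelength decreases by a factor of 2.

λ₂/λ₁ = v₁/v₂ = 1/2

The wavelength decreases by a factor of 2.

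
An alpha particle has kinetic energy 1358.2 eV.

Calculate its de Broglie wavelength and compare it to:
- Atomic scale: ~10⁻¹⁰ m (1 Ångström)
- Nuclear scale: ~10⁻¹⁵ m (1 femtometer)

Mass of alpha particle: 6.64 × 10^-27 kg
λ = 3.90 × 10^-13 m, which is between nuclear and atomic scales.

Using λ = h/√(2mKE):

KE = 1358.2 eV = 2.176 × 10^-16 J

λ = h/√(2mKE)
λ = (6.626 × 10^-34 J·s) / √(2 × 6.64 × 10^-27 kg × 2.176 × 10^-16 J)
λ = 3.90 × 10^-13 m

Comparison:
- Atomic scale (10⁻¹⁰ m): λ is 0.0039× this size
- Nuclear scale (10⁻¹⁵ m): λ is 3.9e+02× this size

The wavelength is between nuclear and atomic scales.

This wavelength is appropriate for probing atomic structure but too large for nuclear physics experiments.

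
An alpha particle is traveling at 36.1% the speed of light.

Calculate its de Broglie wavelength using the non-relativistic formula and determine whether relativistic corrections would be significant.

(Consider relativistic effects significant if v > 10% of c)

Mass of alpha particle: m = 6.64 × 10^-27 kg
Yes, relativistic corrections are needed.

Using the non-relativistic de Broglie formula λ = h/(mv):

v = 36.1% × c = 1.082 × 10^8 m/s

λ = h/(mv)
λ = (6.626 × 10^-34 J·s) / (6.64 × 10^-27 kg × 1.082 × 10^8 m/s)
λ = 9.22 × 10^-16 m

Since v = 36.1% of c > 10% of c, relativistic corrections ARE significant and the actual wavelength would differ from this non-relativistic estimate.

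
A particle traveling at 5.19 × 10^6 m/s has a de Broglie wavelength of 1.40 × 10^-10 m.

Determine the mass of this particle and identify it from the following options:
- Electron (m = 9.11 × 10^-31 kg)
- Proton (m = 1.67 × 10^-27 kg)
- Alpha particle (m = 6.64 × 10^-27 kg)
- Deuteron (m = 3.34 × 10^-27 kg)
The particle is an electron.

From λ = h/(mv), solve for mass:

m = h/(λv)
m = (6.626 × 10^-34 J·s) / (1.40 × 10^-10 m × 5.19 × 10^6 m/s)
m = 9.12 × 10^-31 kg

Comparing with the listed masses, this is closest to an electron.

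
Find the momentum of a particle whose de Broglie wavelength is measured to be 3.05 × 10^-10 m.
2.17 × 10^-24 kg·m/s

From the de Broglie relation λ = h/p, we solve for p:

p = h/λ
p = (6.626 × 10^-34 J·s) / (3.05 × 10^-10 m)
p = 2.17 × 10^-24 kg·m/s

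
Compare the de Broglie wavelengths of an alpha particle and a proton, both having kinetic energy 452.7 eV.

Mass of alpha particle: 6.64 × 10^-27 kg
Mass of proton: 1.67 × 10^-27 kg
The proton has the longer wavelength.

Using λ = h/√(2mKE):

For alpha particle: λ₁ = h/√(2m₁KE) = 6.75 × 10^-13 m
For proton: λ₂ = h/√(2m₂KE) = 1.35 × 10^-12 m

Since λ ∝ 1/√m at constant kinetic energy, the lighter particle has the longer wavelength.

The proton has the longer de Broglie wavelength.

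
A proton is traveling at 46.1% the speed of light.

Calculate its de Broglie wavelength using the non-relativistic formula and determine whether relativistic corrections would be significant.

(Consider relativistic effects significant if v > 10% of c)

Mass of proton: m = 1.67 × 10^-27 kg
Yes, relativistic corrections are needed.

Using the non-relativistic de Broglie formula λ = h/(mv):

v = 46.1% × c = 1.382 × 10^8 m/s

λ = h/(mv)
λ = (6.626 × 10^-34 J·s) / (1.67 × 10^-27 kg × 1.382 × 10^8 m/s)
λ = 2.87 × 10^-15 m

Since v = 46.1% of c > 10% of c, relativistic corrections ARE significant and the actual wavelength would differ from this non-relativistic estimate.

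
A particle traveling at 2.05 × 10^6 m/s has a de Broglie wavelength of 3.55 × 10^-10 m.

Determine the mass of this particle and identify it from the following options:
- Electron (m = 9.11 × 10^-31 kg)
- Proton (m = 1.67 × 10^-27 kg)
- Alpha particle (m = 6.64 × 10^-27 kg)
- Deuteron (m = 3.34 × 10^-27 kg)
The particle is an electron.

From λ = h/(mv), solve for mass:

m = h/(λv)
m = (6.626 × 10^-34 J·s) / (3.55 × 10^-10 m × 2.05 × 10^6 m/s)
m = 9.10 × 10^-31 kg

Comparing with the listed masses, this is closest to an electron.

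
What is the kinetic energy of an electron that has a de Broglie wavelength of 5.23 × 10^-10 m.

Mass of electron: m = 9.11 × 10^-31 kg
8.81 × 10^-19 J (or 5.50 eV)

From λ = h/√(2mKE), we solve for KE:

λ² = h²/(2mKE)
KE = h²/(2mλ²)
KE = (6.626 × 10^-34 J·s)² / (2 × 9.11 × 10^-31 kg × (5.23 × 10^-10 m)²)
KE = 8.81 × 10^-19 J
KE = 5.50 eV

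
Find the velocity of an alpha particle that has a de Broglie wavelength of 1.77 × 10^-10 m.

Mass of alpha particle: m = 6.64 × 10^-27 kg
5.64 × 10^2 m/s

From the de Broglie relation λ = h/(mv), we solve for v:

v = h/(mλ)
v = (6.626 × 10^-34 J·s) / (6.64 × 10^-27 kg × 1.77 × 10^-10 m)
v = 5.64 × 10^2 m/s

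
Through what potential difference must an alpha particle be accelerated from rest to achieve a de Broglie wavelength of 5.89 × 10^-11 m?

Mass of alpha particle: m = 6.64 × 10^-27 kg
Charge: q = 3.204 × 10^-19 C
2.97 × 10^-2 V

From λ = h/√(2mqV), we solve for V:

λ² = h²/(2mqV)
V = h²/(2mqλ²)
V = (6.626 × 10^-34 J·s)² / (2 × 6.64 × 10^-27 kg × 3.204 × 10^-19 C × (5.89 × 10^-11 m)²)
V = 2.97 × 10^-2 V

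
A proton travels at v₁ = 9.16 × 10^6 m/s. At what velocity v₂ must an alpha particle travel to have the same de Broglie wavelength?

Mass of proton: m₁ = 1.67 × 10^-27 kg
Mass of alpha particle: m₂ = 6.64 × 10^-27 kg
v₂ = 2.30 × 10^6 m/s

For equal de Broglie wavelengths: λ₁ = λ₂

h/(m₁v₁) = h/(m₂v₂)
m₁v₁ = m₂v₂
v₂ = v₁ · (m₁/m₂)

v₂ = 9.16 × 10^6 m/s × (1.67 × 10^-27 kg / 6.64 × 10^-27 kg)
v₂ = 2.30 × 10^6 m/s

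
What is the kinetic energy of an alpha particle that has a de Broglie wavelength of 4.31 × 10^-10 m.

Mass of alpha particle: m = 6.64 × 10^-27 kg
1.78 × 10^-22 J (or 1.11 × 10^-3 eV)

From λ = h/√(2mKE), we solve for KE:

λ² = h²/(2mKE)
KE = h²/(2mλ²)
KE = (6.626 × 10^-34 J·s)² / (2 × 6.64 × 10^-27 kg × (4.31 × 10^-10 m)²)
KE = 1.78 × 10^-22 J
KE = 1.11 × 10^-3 eV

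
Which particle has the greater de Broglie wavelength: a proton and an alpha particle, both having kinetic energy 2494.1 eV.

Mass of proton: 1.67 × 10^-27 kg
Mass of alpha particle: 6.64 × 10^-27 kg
The proton has the longer wavelength.

Using λ = h/√(2mKE):

For proton: λ₁ = h/√(2m₁KE) = 5.74 × 10^-13 m
For alpha particle: λ₂ = h/√(2m₂KE) = 2.88 × 10^-13 m

Since λ ∝ 1/√m at constant kinetic energy, the lighter particle has the longer wavelength.

The proton has the longer de Broglie wavelength.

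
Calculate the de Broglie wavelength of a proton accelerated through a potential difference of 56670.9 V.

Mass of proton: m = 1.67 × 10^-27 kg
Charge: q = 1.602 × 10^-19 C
1.20 × 10^-13 m

When a particle is accelerated through voltage V, it gains kinetic energy KE = qV.

The de Broglie wavelength is then λ = h/√(2mqV):

λ = h/√(2mqV)
λ = (6.626 × 10^-34 J·s) / √(2 × 1.67 × 10^-27 kg × 1.602 × 10^-19 C × 56670.9 V)
λ = 1.20 × 10^-13 m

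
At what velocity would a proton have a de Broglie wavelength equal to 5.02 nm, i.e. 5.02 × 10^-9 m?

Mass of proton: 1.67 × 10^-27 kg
7.90 × 10^1 m/s

From λ = h/(mv), solve for v:

v = h/(mλ)
v = (6.626 × 10^-34 J·s) / (1.67 × 10^-27 kg × 5.02 × 10^-9 m)
v = 7.90 × 10^1 m/s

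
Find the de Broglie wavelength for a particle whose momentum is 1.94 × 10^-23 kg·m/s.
3.42 × 10^-11 m

Using the de Broglie relation λ = h/p:

λ = h/p
λ = (6.626 × 10^-34 J·s) / (1.94 × 10^-23 kg·m/s)
λ = 3.42 × 10^-11 m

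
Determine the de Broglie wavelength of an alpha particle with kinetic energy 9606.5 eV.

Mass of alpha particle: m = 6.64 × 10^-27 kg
1.47 × 10^-13 m

Using λ = h/√(2mKE):

First convert KE to Joules: KE = 9606.5 eV = 1.539 × 10^-15 J

λ = h/√(2mKE)
λ = (6.626 × 10^-34 J·s) / √(2 × 6.64 × 10^-27 kg × 1.539 × 10^-15 J)
λ = 1.47 × 10^-13 m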